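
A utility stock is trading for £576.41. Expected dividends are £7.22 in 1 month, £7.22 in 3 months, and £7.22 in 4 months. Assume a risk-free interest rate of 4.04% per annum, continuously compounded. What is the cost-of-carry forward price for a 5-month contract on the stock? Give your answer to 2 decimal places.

£564.36

PV(dividends) I = 7.22·e^(−0.0404·1/12) + 7.22·e^(−0.0404·3/12) + 7.22·e^(−0.0404·4/12)
I = 7.1957 + 7.1474 + 7.1234 = 21.4665
F = (S − I)·e^(rT) = (576.41 − 21.4665) · e^(0.0404·5/12)
= 554.9435 · e^0.016833 = 554.9435 × 1.016975 = £564.36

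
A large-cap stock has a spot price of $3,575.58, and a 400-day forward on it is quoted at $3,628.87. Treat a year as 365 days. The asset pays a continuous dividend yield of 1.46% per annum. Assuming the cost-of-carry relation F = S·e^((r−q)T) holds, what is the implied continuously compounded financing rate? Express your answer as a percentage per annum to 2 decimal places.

From F = S·e^((r−q)T): (r − q) = ln(F/S)/T
ln(3628.87/3575.58) = ln(1.014904) = 0.014794
(r − q) = 0.014794 / (400/365) = 0.013500
r = ln(F/S)/T + q = 0.013500 + 0.0146 = 0.028100
r = 2.81%

2.81%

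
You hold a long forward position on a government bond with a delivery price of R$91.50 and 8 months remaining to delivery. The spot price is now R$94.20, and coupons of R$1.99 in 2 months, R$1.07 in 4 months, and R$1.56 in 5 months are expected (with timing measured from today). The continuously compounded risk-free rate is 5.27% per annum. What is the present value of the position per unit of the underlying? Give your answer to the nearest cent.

PV(remaining coupons) I = 1.99·e^(−0.0527·2/12) + 1.07·e^(−0.0527·4/12) + 1.56·e^(−0.0527·5/12) = 4.5501
Current forward F = (S − I)·e^(rT) = (94.20 − 4.5501)·e^(0.0527·8/12) = 89.6499 × 1.035758 = 92.8556
Value (long) = (F − K)·e^(−rT) = (92.8556 − 91.50) × 0.965477 = 1.3088
Value = R$1.31

R$1.31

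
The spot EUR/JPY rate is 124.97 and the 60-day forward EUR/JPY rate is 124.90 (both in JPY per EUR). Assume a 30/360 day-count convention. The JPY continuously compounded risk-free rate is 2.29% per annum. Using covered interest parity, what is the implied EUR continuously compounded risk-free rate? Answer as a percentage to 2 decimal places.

2.63%

F = S·e^((r_JPY − r_EUR)T) ⇒ r_EUR = r_JPY − ln(F/S)/T
ln(124.90/124.97) = -0.000560; /(60/360) = -0.003360
r_EUR = 0.0229 + 0.003360 = 0.026260
r_EUR = 2.63%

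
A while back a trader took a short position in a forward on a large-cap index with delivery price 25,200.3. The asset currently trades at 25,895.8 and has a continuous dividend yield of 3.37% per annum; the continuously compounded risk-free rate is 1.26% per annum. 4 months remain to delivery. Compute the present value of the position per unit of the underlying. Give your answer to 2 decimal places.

Current fair forward for the remaining 4 months: F = S·e^((r − q)·T), (r − q) = 0.0126 − 0.0337 = -0.0211
F = 25895.8 · e^(-0.0211 × 4/12) = 25895.8 × 0.99299134 = 25714.3051
Value of long forward = (F − K)·e^(−rT) = (25714.3051 − 25200.3) · e^(−0.0126·4/12)
= 514.0051 × 0.99580881 = 511.85
Short position value = −(long value) = -511.85

-511.85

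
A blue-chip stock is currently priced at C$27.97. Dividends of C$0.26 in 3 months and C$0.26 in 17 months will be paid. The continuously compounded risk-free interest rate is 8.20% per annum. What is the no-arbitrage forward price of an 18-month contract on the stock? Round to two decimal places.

C$31.08

PV(dividends) I = 0.26·e^(−0.0820·3/12) + 0.26·e^(−0.0820·17/12)
I = 0.2547 + 0.2315 = 0.4862
F = (S − I)·e^(rT) = (27.97 − 0.4862) · e^(0.0820·18/12)
= 27.4838 · e^0.123000 = 27.4838 × 1.130884 = C$31.08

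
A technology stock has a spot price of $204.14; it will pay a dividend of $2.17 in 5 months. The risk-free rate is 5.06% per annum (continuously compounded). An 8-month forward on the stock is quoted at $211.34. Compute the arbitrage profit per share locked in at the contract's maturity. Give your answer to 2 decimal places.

$2.39 per share

PV(dividends) I = 2.17·e^(−0.0506·5/12) = 2.1247
Fair forward F* = (S − I)·e^(rT) = (204.14 − 2.1247)·e^0.033733 = 202.0153 × 1.034308 = 208.9460
Market $211.34 > fair 208.9460: forward overpriced → cash-and-carry (borrow at r, buy the stock and collect the dividends, short the forward).
Profit at T = |F_mkt − F*| = |211.34 − 208.9460| = $2.39 per share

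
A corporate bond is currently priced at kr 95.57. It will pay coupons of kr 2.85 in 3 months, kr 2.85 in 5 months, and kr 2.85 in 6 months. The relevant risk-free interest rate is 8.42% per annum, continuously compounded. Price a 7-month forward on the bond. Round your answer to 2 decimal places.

kr 91.69

PV(coupons) I = 2.85·e^(−0.0842·3/12) + 2.85·e^(−0.0842·5/12) + 2.85·e^(−0.0842·6/12)
I = 2.7906 + 2.7517 + 2.7325 = 8.2748
F = (S − I)·e^(rT) = (95.57 − 8.2748) · e^(0.0842·7/12)
= 87.2952 · e^0.049117 = 87.2952 × 1.050343 = kr 91.69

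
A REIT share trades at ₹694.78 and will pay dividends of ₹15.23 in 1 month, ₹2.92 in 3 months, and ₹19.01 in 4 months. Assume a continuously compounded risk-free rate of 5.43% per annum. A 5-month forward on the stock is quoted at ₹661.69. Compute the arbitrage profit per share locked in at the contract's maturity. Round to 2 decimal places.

PV(dividends) I = 15.23·e^(−0.0543·1/12) + 2.92·e^(−0.0543·3/12) + 19.01·e^(−0.0543·4/12) = 36.7109
Fair forward F* = (S − I)·e^(rT) = (694.78 − 36.7109)·e^0.022625 = 658.0691 × 1.022883 = 673.1277
Market ₹661.69 < fair 673.1277: forward underpriced → reverse cash-and-carry (short the stock, invest proceeds at r, pay the dividends, go long the forward).
Profit at T = |F_mkt − F*| = |661.69 − 673.1277| = ₹11.44 per share

₹11.44 per share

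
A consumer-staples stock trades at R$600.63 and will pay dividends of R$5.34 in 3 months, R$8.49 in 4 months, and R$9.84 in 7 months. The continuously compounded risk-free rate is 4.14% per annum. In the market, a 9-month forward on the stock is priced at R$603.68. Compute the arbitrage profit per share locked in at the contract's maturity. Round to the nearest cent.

PV(dividends) I = 5.34·e^(−0.0414·3/12) + 8.49·e^(−0.0414·4/12) + 9.84·e^(−0.0414·7/12) = 23.2639
Fair forward F* = (S − I)·e^(rT) = (600.63 − 23.2639)·e^0.031050 = 577.3661 × 1.031537 = 595.5745
Market R$603.68 > fair 595.5745: forward overpriced → cash-and-carry (borrow at r, buy the stock and collect the dividends, short the forward).
Profit at T = |F_mkt − F*| = |603.68 − 595.5745| = R$8.11 per share

R$8.11 per share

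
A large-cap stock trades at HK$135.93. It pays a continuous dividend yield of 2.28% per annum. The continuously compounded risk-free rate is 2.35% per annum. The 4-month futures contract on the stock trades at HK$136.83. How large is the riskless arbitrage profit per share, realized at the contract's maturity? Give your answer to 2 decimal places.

Fair futures: F* = S·e^(carry·T), with carry = (r − q) = 0.0235 − 0.0228 = 0.0007
F* = 135.93 · e^(0.0007 × 4/12) = 135.93 · e^0.000233 = 135.93 × 1.000233 = HK$135.9617
Market HK$136.83 > fair HK$135.9617: forward overpriced → cash-and-carry (buy spot, short the forward).
At maturity, profit = |F_mkt − F*| = |136.83 − 135.9617| = HK$0.87 per share

HK$0.87 per share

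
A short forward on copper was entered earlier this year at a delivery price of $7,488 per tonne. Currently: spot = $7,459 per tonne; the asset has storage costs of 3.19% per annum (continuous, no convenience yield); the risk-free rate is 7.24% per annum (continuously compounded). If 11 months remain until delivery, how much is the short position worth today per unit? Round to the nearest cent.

-$673.16 per tonne

Current fair forward for the remaining 11 months: F = S·e^((r + u)·T), (r + u) = 0.0724 + 0.0319 = 0.1043
F = 7459 · e^(0.1043 × 11/12) = 7459 × 1.10032802 = 8207.3467
Value of long forward = (F − K)·e^(−rT) = (8207.3467 − 7488) · e^(−0.0724·11/12)
= 719.3467 × 0.93578768 = 673.16
Short position value = −(long value) = -$673.16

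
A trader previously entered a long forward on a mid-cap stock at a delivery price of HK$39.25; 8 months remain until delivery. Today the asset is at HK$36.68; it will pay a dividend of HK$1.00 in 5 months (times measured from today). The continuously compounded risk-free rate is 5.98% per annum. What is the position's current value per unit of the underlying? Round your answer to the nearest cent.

-HK$2.01

PV(remaining dividends) I = 1.00·e^(−0.0598·5/12) = 0.9754
Current forward F = (S − I)·e^(rT) = (36.68 − 0.9754)·e^(0.0598·8/12) = 35.7046 × 1.040672 = 37.1568
Value (long) = (F − K)·e^(−rT) = (37.1568 − 39.25) × 0.960918 = -2.0114
Value = -HK$2.01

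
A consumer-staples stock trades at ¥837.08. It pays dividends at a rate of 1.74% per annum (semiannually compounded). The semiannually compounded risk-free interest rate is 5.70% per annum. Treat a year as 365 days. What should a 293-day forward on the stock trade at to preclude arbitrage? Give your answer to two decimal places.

F = S · (1+r/2)^(2T) / (1+q/2)^(2T)
= 837.08 × 1.046149 / 1.014004 = 837.08 × 1.031701
F = ¥863.62

¥863.62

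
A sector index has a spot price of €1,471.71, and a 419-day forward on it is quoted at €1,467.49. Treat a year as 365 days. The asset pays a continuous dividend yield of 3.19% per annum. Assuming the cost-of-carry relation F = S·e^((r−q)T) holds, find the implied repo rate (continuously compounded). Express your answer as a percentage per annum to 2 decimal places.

2.94%

From F = S·e^((r−q)T): (r − q) = ln(F/S)/T
ln(1467.49/1471.71) = ln(0.997133) = -0.002871
(r − q) = -0.002871 / (419/365) = -0.002501
r = ln(F/S)/T + q = -0.002501 + 0.0319 = 0.029399
r = 2.94%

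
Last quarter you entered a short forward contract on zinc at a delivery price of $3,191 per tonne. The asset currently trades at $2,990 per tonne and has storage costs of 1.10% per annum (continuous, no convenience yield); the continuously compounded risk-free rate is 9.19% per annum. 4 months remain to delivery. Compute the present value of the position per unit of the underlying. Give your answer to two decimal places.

$93.75 per tonne

Current fair forward for the remaining 4 months: F = S·e^((r + u)·T), (r + u) = 0.0919 + 0.0110 = 0.1029
F = 2990 · e^(0.1029 × 4/12) = 2990 × 1.03489503 = 3094.3361
Value of long forward = (F − K)·e^(−rT) = (3094.3361 − 3191) · e^(−0.0919·4/12)
= -96.6639 × 0.96983111 = -93.75
Short position value = −(long value) = $93.75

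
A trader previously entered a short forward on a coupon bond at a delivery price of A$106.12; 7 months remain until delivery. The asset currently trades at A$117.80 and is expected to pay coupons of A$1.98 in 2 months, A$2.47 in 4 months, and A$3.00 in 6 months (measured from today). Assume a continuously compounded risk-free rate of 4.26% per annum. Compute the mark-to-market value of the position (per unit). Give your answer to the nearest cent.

PV(remaining coupons) I = 1.98·e^(−0.0426·2/12) + 2.47·e^(−0.0426·4/12) + 3.00·e^(−0.0426·6/12) = 7.3379
Current forward F = (S − I)·e^(rT) = (117.80 − 7.3379)·e^(0.0426·7/12) = 110.4621 × 1.025161 = 113.2414
Value (long) = (F − K)·e^(−rT) = (113.2414 − 106.12) × 0.975456 = 6.9466
Short position value = −(long value) = -A$6.95

-A$6.95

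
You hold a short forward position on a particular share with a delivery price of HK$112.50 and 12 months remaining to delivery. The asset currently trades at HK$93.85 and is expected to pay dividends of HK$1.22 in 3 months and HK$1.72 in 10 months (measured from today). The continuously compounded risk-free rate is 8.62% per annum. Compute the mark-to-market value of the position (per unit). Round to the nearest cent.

HK$12.15

PV(remaining dividends) I = 1.22·e^(−0.0862·3/12) + 1.72·e^(−0.0862·10/12) = 2.7948
Current forward F = (S − I)·e^(rT) = (93.85 − 2.7948)·e^(0.0862·12/12) = 91.0552 × 1.090024 = 99.2524
Value (long) = (F − K)·e^(−rT) = (99.2524 − 112.50) × 0.917411 = -12.1535
Short position value = −(long value) = HK$12.15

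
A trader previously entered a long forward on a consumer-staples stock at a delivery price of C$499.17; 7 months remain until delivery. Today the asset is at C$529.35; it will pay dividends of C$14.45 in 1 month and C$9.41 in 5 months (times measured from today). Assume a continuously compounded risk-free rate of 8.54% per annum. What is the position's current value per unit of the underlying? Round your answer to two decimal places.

C$31.01

PV(remaining dividends) I = 14.45·e^(−0.0854·1/12) + 9.41·e^(−0.0854·5/12) = 23.4286
Current forward F = (S − I)·e^(rT) = (529.35 − 23.4286)·e^(0.0854·7/12) = 505.9214 × 1.051078 = 531.7629
Value (long) = (F − K)·e^(−rT) = (531.7629 − 499.17) × 0.951404 = 31.0090
Value = C$31.01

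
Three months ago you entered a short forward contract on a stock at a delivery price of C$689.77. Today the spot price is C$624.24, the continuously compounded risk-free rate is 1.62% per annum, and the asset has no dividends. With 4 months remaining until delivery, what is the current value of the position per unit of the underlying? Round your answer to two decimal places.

C$61.82

Current fair forward for the remaining 4 months: F = S·e^(r·T), r = 0.0162
F = 624.24 · e^(0.0162 × 4/12) = 624.24 × 1.005415 = 627.6203
Value of long forward = (F − K)·e^(−rT) = (627.6203 − 689.77) · e^(−0.0162·4/12)
= -62.1497 × 0.994615 = -61.82
Short position value = −(long value) = C$61.82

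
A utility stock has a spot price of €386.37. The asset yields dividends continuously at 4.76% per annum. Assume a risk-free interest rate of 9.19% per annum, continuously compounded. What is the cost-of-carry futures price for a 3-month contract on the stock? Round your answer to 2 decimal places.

€390.67

F = S·e^((r − q)T) = 386.37 · e^((0.0919 − 0.0476) × 3/12)
= 386.37 · e^0.011075 = 386.37 × 1.011137
F = €390.67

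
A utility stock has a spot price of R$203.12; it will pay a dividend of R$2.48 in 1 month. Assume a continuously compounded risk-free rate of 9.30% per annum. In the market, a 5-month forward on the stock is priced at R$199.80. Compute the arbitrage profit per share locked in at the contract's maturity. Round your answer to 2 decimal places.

R$8.79 per share

PV(dividends) I = 2.48·e^(−0.0930·1/12) = 2.4609
Fair forward F* = (S − I)·e^(rT) = (203.12 − 2.4609)·e^0.038750 = 200.6591 × 1.039511 = 208.5873
Market R$199.80 < fair 208.5873: forward underpriced → reverse cash-and-carry (short the stock, invest proceeds at r, pay the dividends, go long the forward).
Profit at T = |F_mkt − F*| = |199.80 − 208.5873| = R$8.79 per share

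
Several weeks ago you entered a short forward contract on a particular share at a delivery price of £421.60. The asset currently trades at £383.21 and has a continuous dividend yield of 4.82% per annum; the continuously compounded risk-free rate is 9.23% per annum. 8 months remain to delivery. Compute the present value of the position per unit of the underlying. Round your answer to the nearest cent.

£25.35

Current fair forward for the remaining 8 months: F = S·e^((r − q)·T), (r − q) = 0.0923 − 0.0482 = 0.0441
F = 383.21 · e^(0.0441 × 8/12) = 383.21 × 1.029836 = 394.6435
Value of long forward = (F − K)·e^(−rT) = (394.6435 − 421.60) · e^(−0.0923·8/12)
= -26.9565 × 0.940322 = -25.35
Short position value = −(long value) = £25.35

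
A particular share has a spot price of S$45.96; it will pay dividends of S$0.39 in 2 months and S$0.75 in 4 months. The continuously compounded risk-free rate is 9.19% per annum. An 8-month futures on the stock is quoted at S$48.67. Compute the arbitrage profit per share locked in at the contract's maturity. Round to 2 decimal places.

S$0.99 per share

PV(dividends) I = 0.39·e^(−0.0919·2/12) + 0.75·e^(−0.0919·4/12) = 1.1114
Fair futures F* = (S − I)·e^(rT) = (45.96 − 1.1114)·e^0.061267 = 44.8486 × 1.063183 = 47.6823
Market S$48.67 > fair 47.6823: forward overpriced → cash-and-carry (borrow at r, buy the stock and collect the dividends, short the forward).
Profit at T = |F_mkt − F*| = |48.67 − 47.6823| = S$0.99 per share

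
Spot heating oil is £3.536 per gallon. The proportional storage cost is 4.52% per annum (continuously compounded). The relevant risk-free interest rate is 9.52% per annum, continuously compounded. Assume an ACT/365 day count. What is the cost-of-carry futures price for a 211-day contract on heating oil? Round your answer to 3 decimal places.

£3.835 per gallon

Net carry = r + u − y = 0.0952 + 0.0452 − 0.0000 = 0.1404
F = S·e^((r+u−y)T) = 3.536 · e^(0.1404 × 211/365) = 3.536 · e^0.081163
= 3.536 × 1.084548 = £3.835 per gallon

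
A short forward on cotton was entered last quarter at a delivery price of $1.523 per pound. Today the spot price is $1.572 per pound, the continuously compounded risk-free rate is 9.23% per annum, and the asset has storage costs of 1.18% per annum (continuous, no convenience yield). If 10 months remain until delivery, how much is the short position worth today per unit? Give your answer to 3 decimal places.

-$0.177 per pound

Current fair forward for the remaining 10 months: F = S·e^((r + u)·T), (r + u) = 0.0923 + 0.0118 = 0.1041
F = 1.572 · e^(0.1041 × 10/12) = 1.572 × 1.090624 = 1.7145
Value of long forward = (F − K)·e^(−rT) = (1.7145 − 1.523) · e^(−0.0923·10/12)
= 0.1915 × 0.925967 = 0.177
Short position value = −(long value) = -$0.177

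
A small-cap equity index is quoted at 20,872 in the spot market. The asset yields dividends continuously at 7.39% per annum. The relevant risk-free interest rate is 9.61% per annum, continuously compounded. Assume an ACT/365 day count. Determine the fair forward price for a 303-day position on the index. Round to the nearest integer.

21,260

F = S·e^((r − q)T) = 20872 · e^((0.0961 − 0.0739) × 303/365)
= 20872 · e^0.018429 = 20872 × 1.018600
F = 21,260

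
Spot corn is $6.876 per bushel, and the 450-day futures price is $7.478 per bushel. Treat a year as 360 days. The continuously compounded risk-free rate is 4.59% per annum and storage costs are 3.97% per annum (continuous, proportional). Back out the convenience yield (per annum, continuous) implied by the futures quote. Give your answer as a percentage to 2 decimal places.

1.85%

F = S·e^((r+u−y)T) ⇒ (r+u−y) = ln(F/S)/T
ln(7.478/6.876) = 0.083928; /T ⇒ 0.067142
y = r + u − ln(F/S)/T = 0.0459 + 0.0397 − 0.067142 = 0.018458
y = 1.85%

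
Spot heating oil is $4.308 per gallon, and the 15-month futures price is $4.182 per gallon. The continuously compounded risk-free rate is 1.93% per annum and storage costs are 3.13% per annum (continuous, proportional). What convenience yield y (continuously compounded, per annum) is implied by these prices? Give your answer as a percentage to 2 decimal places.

F = S·e^((r+u−y)T) ⇒ (r+u−y) = ln(F/S)/T
ln(4.182/4.308) = -0.029684; /T ⇒ -0.023747
y = r + u − ln(F/S)/T = 0.0193 + 0.0313 + 0.023747 = 0.074347
y = 7.43%

7.43%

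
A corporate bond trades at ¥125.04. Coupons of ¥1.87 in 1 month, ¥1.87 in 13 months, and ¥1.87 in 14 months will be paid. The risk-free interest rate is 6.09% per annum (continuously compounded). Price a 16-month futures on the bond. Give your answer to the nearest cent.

¥129.81

PV(coupons) I = 1.87·e^(−0.0609·1/12) + 1.87·e^(−0.0609·13/12) + 1.87·e^(−0.0609·14/12)
I = 1.8605 + 1.7506 + 1.7417 = 5.3528
F = (S − I)·e^(rT) = (125.04 − 5.3528) · e^(0.0609·16/12)
= 119.6872 · e^0.081200 = 119.6872 × 1.084588 = ¥129.81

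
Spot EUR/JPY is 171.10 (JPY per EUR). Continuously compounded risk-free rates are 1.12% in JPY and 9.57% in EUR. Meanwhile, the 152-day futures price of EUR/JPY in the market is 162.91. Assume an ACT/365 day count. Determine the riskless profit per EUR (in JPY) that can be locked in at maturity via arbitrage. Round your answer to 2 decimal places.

2.27 per EUR (in JPY)

Fair futures: F* = S·e^(carry·T), with carry = (r_JPY − r_EUR) = 0.0112 − 0.0957 = -0.0845
F* = 171.10 · e^(-0.0845 × 152/365) = 171.10 · e^-0.035189 = 171.10 × 0.965423 = 165.1839
Market 162.91 < fair 165.1839: forward underpriced → reverse cash-and-carry (short spot, go long the forward).
At maturity, profit = |F_mkt − F*| = |162.91 − 165.1839| = 2.27 per EUR (in JPY)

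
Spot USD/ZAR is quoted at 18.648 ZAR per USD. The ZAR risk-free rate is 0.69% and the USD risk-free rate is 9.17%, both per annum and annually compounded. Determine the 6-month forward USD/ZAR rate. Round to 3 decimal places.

17.909

By covered interest parity, F = S · (1+r_ZAR)^T / (1+r_USD)^T
= 18.648 × 1.003444 / 1.044844 = 18.648 × 0.960377
F = 17.909 ZAR per USD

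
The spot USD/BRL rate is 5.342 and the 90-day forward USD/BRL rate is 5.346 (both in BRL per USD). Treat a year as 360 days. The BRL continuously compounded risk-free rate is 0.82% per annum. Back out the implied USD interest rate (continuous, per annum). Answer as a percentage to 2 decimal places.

0.52%

F = S·e^((r_BRL − r_USD)T) ⇒ r_USD = r_BRL − ln(F/S)/T
ln(5.346/5.342) = 0.000749; /(90/360) = 0.002996
r_USD = 0.0082 − 0.002996 = 0.005204
r_USD = 0.52%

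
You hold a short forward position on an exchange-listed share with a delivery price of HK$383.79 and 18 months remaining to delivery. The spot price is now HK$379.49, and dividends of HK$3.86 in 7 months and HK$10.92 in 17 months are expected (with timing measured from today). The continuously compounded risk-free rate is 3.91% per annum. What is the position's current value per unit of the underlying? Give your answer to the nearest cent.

PV(remaining dividends) I = 3.86·e^(−0.0391·7/12) + 10.92·e^(−0.0391·17/12) = 14.1045
Current forward F = (S − I)·e^(rT) = (379.49 − 14.1045)·e^(0.0391·18/12) = 365.3855 × 1.060404 = 387.4562
Value (long) = (F − K)·e^(−rT) = (387.4562 − 383.79) × 0.943037 = 3.4574
Short position value = −(long value) = -HK$3.46

-HK$3.46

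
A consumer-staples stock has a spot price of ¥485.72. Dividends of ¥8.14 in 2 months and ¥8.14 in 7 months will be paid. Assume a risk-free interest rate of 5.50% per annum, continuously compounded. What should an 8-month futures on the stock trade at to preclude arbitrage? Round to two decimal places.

¥487.32

PV(dividends) I = 8.14·e^(−0.0550·2/12) + 8.14·e^(−0.0550·7/12)
I = 8.0657 + 7.8830 = 15.9487
F = (S − I)·e^(rT) = (485.72 − 15.9487) · e^(0.0550·8/12)
= 469.7713 · e^0.036667 = 469.7713 × 1.037348 = ¥487.32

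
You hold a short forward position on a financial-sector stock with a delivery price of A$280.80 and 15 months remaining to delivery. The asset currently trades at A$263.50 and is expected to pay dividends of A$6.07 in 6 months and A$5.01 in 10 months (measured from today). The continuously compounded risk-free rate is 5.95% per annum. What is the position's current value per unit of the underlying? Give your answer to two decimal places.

A$7.83

PV(remaining dividends) I = 6.07·e^(−0.0595·6/12) + 5.01·e^(−0.0595·10/12) = 10.6597
Current forward F = (S − I)·e^(rT) = (263.50 − 10.6597)·e^(0.0595·15/12) = 252.8403 × 1.077211 = 272.3624
Value (long) = (F − K)·e^(−rT) = (272.3624 − 280.80) × 0.928324 = -7.8328
Short position value = −(long value) = A$7.83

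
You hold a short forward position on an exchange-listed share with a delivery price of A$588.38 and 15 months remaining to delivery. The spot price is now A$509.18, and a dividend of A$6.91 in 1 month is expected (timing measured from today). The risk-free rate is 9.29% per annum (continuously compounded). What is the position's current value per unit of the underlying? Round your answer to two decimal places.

PV(remaining dividends) I = 6.91·e^(−0.0929·1/12) = 6.8567
Current forward F = (S − I)·e^(rT) = (509.18 − 6.8567)·e^(0.0929·15/12) = 502.3233 × 1.123136 = 564.1774
Value (long) = (F − K)·e^(−rT) = (564.1774 − 588.38) × 0.890364 = -21.5491
Short position value = −(long value) = A$21.55

A$21.55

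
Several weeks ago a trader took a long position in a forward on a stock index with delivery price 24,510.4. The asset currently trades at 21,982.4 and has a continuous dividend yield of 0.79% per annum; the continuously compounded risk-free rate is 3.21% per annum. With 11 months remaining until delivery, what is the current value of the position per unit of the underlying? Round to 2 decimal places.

-1975.90

Current fair forward for the remaining 11 months: F = S·e^((r − q)·T), (r − q) = 0.0321 − 0.0079 = 0.0242
F = 21982.4 · e^(0.0242 × 11/12) = 21982.4 × 1.02243121 = 22475.4918
Value of long forward = (F − K)·e^(−rT) = (22475.4918 − 24510.4) · e^(−0.0321·11/12)
= -2034.9082 × 0.97100370 = -1975.90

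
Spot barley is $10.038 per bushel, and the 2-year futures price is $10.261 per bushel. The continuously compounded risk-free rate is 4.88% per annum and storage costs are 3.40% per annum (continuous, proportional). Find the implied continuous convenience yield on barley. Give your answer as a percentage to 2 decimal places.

F = S·e^((r+u−y)T) ⇒ (r+u−y) = ln(F/S)/T
ln(10.261/10.038) = 0.021972; /T ⇒ 0.010986
y = r + u − ln(F/S)/T = 0.0488 + 0.0340 − 0.010986 = 0.071814
y = 7.18%

7.18%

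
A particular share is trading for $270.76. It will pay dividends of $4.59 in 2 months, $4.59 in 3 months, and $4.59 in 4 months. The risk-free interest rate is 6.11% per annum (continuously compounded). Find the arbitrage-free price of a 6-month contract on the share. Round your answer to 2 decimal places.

PV(dividends) I = 4.59·e^(−0.0611·2/12) + 4.59·e^(−0.0611·3/12) + 4.59·e^(−0.0611·4/12)
I = 4.5435 + 4.5204 + 4.4975 = 13.5614
F = (S − I)·e^(rT) = (270.76 − 13.5614) · e^(0.0611·6/12)
= 257.1986 · e^0.030550 = 257.1986 × 1.031021 = $265.18

$265.18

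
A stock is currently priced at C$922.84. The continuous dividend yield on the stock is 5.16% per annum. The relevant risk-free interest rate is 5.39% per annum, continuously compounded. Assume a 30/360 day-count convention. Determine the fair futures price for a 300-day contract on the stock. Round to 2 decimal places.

F = S·e^((r − q)T) = 922.84 · e^((0.0539 − 0.0516) × 300/360)
= 922.84 · e^0.001917 = 922.84 × 1.001919
F = C$924.61

C$924.61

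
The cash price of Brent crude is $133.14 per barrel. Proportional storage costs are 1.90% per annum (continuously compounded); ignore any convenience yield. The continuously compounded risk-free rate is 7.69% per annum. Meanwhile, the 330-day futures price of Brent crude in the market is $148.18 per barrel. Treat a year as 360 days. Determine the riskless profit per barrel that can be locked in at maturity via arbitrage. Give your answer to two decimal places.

$2.81 per barrel

Fair futures: F* = S·e^(carry·T), with carry = (r + u) = 0.0769 + 0.0190 = 0.0959
F* = 133.14 · e^(0.0959 × 330/360) = 133.14 · e^0.087908 = 133.14 × 1.091888 = $145.3740
Market $148.18 > fair $145.3740: forward overpriced → cash-and-carry (buy spot, short the forward).
At maturity, profit = |F_mkt − F*| = |148.18 − 145.3740| = $2.81 per barrel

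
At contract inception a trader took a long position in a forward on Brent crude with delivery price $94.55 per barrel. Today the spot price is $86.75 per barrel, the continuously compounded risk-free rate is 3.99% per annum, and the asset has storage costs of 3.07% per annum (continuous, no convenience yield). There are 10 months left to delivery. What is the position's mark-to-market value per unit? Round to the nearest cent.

-$2.46 per barrel

Current fair forward for the remaining 10 months: F = S·e^((r + u)·T), (r + u) = 0.0399 + 0.0307 = 0.0706
F = 86.75 · e^(0.0706 × 10/12) = 86.75 × 1.060598 = 92.0069
Value of long forward = (F − K)·e^(−rT) = (92.0069 − 94.55) · e^(−0.0399·10/12)
= -2.5431 × 0.967297 = -2.46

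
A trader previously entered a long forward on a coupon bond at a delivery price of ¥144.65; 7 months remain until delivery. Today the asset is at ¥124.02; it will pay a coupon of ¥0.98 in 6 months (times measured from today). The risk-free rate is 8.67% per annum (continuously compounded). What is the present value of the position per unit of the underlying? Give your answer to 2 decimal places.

-¥14.43

PV(remaining coupons) I = 0.98·e^(−0.0867·6/12) = 0.9384
Current forward F = (S − I)·e^(rT) = (124.02 − 0.9384)·e^(0.0867·7/12) = 123.0816 × 1.051876 = 129.4666
Value (long) = (F − K)·e^(−rT) = (129.4666 − 144.65) × 0.950683 = -14.4346
Value = -¥14.43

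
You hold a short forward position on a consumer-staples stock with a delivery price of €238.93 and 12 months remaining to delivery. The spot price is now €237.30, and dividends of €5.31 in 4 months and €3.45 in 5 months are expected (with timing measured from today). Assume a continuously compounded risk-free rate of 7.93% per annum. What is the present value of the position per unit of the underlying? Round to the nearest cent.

-€8.08

PV(remaining dividends) I = 5.31·e^(−0.0793·4/12) + 3.45·e^(−0.0793·5/12) = 8.5093
Current forward F = (S − I)·e^(rT) = (237.30 − 8.5093)·e^(0.0793·12/12) = 228.7907 × 1.082529 = 247.6726
Value (long) = (F − K)·e^(−rT) = (247.6726 − 238.93) × 0.923763 = 8.0761
Short position value = −(long value) = -€8.08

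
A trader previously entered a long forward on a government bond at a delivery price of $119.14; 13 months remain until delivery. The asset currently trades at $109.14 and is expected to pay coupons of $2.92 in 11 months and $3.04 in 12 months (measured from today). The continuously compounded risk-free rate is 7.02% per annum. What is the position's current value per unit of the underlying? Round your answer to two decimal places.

-$6.85

PV(remaining coupons) I = 2.92·e^(−0.0702·11/12) + 3.04·e^(−0.0702·12/12) = 5.5719
Current forward F = (S − I)·e^(rT) = (109.14 − 5.5719)·e^(0.0702·13/12) = 103.5681 × 1.079017 = 111.7517
Value (long) = (F − K)·e^(−rT) = (111.7517 − 119.14) × 0.926770 = -6.8473
Value = -$6.85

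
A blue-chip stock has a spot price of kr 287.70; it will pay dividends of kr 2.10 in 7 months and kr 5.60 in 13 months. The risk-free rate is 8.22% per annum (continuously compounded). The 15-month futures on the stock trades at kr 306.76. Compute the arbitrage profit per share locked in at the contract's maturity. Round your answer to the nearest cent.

PV(dividends) I = 2.10·e^(−0.0822·7/12) + 5.60·e^(−0.0822·13/12) = 7.1246
Fair futures F* = (S − I)·e^(rT) = (287.70 − 7.1246)·e^0.102750 = 280.5754 × 1.108214 = 310.9376
Market kr 306.76 < fair 310.9376: forward underpriced → reverse cash-and-carry (short the stock, invest proceeds at r, pay the dividends, go long the forward).
Profit at T = |F_mkt − F*| = |306.76 − 310.9376| = kr 4.18 per share

kr 4.18 per share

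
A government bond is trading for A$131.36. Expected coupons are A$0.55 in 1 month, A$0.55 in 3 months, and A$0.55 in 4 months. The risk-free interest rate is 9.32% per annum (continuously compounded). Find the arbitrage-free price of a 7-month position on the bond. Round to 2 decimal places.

PV(coupons) I = 0.55·e^(−0.0932·1/12) + 0.55·e^(−0.0932·3/12) + 0.55·e^(−0.0932·4/12)
I = 0.5457 + 0.5373 + 0.5332 = 1.6162
F = (S − I)·e^(rT) = (131.36 − 1.6162) · e^(0.0932·7/12)
= 129.7438 · e^0.054367 = 129.7438 × 1.055872 = A$136.99

A$136.99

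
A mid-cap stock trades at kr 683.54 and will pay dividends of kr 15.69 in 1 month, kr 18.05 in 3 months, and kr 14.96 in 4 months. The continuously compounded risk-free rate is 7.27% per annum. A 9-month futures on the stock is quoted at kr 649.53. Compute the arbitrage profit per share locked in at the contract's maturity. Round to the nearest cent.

kr 21.71 per share

PV(dividends) I = 15.69·e^(−0.0727·1/12) + 18.05·e^(−0.0727·3/12) + 14.96·e^(−0.0727·4/12) = 47.9220
Fair futures F* = (S − I)·e^(rT) = (683.54 − 47.9220)·e^0.054525 = 635.6180 × 1.056039 = 671.2374
Market kr 649.53 < fair 671.2374: forward underpriced → reverse cash-and-carry (short the stock, invest proceeds at r, pay the dividends, go long the forward).
Profit at T = |F_mkt − F*| = |649.53 − 671.2374| = kr 21.71 per share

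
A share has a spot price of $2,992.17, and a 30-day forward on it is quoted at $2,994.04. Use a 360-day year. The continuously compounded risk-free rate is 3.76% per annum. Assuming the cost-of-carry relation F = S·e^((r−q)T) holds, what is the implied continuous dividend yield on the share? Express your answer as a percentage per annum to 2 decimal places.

From F = S·e^((r−q)T): (r − q) = ln(F/S)/T
ln(2994.04/2992.17) = ln(1.000625) = 0.000625
(r − q) = 0.000625 / (30/360) = 0.007500
q = r − ln(F/S)/T = 0.0376 − 0.007500 = 0.030100
q = 3.01%

3.01%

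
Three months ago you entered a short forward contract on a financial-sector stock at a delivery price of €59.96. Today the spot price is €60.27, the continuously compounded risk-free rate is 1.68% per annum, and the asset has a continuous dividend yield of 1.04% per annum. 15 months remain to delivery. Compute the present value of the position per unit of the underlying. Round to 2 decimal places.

Current fair forward for the remaining 15 months: F = S·e^((r − q)·T), (r − q) = 0.0168 − 0.0104 = 0.0064
F = 60.27 · e^(0.0064 × 15/12) = 60.27 × 1.008032 = 60.7541
Value of long forward = (F − K)·e^(−rT) = (60.7541 − 59.96) · e^(−0.0168·15/12)
= 0.7941 × 0.979219 = 0.78
Short position value = −(long value) = -€0.78

-€0.78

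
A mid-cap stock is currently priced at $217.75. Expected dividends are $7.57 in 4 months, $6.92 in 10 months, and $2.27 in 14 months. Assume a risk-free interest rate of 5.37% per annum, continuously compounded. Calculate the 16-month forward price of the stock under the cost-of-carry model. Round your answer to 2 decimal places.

$216.53

PV(dividends) I = 7.57·e^(−0.0537·4/12) + 6.92·e^(−0.0537·10/12) + 2.27·e^(−0.0537·14/12)
I = 7.4357 + 6.6172 + 2.1321 = 16.1850
F = (S − I)·e^(rT) = (217.75 − 16.1850) · e^(0.0537·16/12)
= 201.5650 · e^0.071600 = 201.5650 × 1.074226 = $216.53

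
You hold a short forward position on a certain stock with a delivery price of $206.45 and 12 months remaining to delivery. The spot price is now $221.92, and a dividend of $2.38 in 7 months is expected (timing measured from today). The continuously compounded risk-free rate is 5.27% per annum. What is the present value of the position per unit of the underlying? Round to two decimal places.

PV(remaining dividends) I = 2.38·e^(−0.0527·7/12) = 2.3079
Current forward F = (S − I)·e^(rT) = (221.92 − 2.3079)·e^(0.0527·12/12) = 219.6121 × 1.054113 = 231.4960
Value (long) = (F − K)·e^(−rT) = (231.4960 − 206.45) × 0.948665 = 23.7603
Short position value = −(long value) = -$23.76

-$23.76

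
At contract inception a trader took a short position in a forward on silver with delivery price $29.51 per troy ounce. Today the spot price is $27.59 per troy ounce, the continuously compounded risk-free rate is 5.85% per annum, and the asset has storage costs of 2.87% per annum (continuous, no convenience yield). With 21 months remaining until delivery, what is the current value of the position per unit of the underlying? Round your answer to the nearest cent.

-$2.37 per troy ounce

Current fair forward for the remaining 21 months: F = S·e^((r + u)·T), (r + u) = 0.0585 + 0.0287 = 0.0872
F = 27.59 · e^(0.0872 × 21/12) = 27.59 × 1.164859 = 32.1385
Value of long forward = (F − K)·e^(−rT) = (32.1385 − 29.51) · e^(−0.0585·21/12)
= 2.6285 × 0.902691 = 2.37
Short position value = −(long value) = -$2.37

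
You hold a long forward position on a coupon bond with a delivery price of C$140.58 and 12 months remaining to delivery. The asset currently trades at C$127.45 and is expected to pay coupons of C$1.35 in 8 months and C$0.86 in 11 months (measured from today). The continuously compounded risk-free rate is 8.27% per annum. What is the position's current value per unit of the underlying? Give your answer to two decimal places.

-C$4.05

PV(remaining coupons) I = 1.35·e^(−0.0827·8/12) + 0.86·e^(−0.0827·11/12) = 2.0748
Current forward F = (S − I)·e^(rT) = (127.45 − 2.0748)·e^(0.0827·12/12) = 125.3752 × 1.086216 = 136.1845
Value (long) = (F − K)·e^(−rT) = (136.1845 − 140.58) × 0.920627 = -4.0466
Value = -C$4.05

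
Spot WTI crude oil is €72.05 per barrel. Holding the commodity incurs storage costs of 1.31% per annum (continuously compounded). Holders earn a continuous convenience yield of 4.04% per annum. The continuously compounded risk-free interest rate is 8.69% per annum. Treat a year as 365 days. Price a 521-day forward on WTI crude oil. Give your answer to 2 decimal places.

Net carry = r + u − y = 0.0869 + 0.0131 − 0.0404 = 0.0596
F = S·e^((r+u−y)T) = 72.05 · e^(0.0596 × 521/365) = 72.05 · e^0.085073
= 72.05 × 1.088797 = €78.45 per barrel

€78.45 per barrel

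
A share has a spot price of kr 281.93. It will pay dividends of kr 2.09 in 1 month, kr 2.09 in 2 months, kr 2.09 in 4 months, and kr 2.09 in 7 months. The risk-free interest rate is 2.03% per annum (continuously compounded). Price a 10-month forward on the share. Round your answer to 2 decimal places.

PV(dividends) I = 2.09·e^(−0.0203·1/12) + 2.09·e^(−0.0203·2/12) + 2.09·e^(−0.0203·4/12) + 2.09·e^(−0.0203·7/12)
I = 2.0865 + 2.0829 + 2.0759 + 2.0654 = 8.3107
F = (S − I)·e^(rT) = (281.93 − 8.3107) · e^(0.0203·10/12)
= 273.6193 · e^0.016917 = 273.6193 × 1.017061 = kr 278.29

kr 278.29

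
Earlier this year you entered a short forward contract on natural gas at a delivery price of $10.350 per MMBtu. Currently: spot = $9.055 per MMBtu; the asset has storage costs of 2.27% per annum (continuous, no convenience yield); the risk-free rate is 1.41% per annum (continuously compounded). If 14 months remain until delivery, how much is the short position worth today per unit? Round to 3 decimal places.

Current fair forward for the remaining 14 months: F = S·e^((r + u)·T), (r + u) = 0.0141 + 0.0227 = 0.0368
F = 9.055 · e^(0.0368 × 14/12) = 9.055 × 1.043868 = 9.4522
Value of long forward = (F − K)·e^(−rT) = (9.4522 − 10.350) · e^(−0.0141·14/12)
= -0.8978 × 0.983685 = -0.883
Short position value = −(long value) = $0.883

$0.883 per MMBtu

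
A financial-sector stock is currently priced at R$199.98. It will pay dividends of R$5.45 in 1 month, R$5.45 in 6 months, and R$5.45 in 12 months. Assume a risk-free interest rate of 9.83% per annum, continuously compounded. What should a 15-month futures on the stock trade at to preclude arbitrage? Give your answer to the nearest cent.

PV(dividends) I = 5.45·e^(−0.0983·1/12) + 5.45·e^(−0.0983·6/12) + 5.45·e^(−0.0983·12/12)
I = 5.4055 + 5.1886 + 4.9398 = 15.5339
F = (S − I)·e^(rT) = (199.98 − 15.5339) · e^(0.0983·15/12)
= 184.4461 · e^0.122875 = 184.4461 × 1.130743 = R$208.56

R$208.56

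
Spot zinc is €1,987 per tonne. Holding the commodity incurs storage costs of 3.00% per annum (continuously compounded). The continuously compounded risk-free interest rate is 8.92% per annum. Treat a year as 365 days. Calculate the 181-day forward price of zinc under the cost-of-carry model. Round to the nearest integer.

Net carry = r + u − y = 0.0892 + 0.0300 − 0.0000 = 0.1192
F = S·e^((r+u−y)T) = 1987 · e^(0.1192 × 181/365) = 1987 · e^0.059110
= 1987 × 1.060892 = €2,108 per tonne

€2,108 per tonne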